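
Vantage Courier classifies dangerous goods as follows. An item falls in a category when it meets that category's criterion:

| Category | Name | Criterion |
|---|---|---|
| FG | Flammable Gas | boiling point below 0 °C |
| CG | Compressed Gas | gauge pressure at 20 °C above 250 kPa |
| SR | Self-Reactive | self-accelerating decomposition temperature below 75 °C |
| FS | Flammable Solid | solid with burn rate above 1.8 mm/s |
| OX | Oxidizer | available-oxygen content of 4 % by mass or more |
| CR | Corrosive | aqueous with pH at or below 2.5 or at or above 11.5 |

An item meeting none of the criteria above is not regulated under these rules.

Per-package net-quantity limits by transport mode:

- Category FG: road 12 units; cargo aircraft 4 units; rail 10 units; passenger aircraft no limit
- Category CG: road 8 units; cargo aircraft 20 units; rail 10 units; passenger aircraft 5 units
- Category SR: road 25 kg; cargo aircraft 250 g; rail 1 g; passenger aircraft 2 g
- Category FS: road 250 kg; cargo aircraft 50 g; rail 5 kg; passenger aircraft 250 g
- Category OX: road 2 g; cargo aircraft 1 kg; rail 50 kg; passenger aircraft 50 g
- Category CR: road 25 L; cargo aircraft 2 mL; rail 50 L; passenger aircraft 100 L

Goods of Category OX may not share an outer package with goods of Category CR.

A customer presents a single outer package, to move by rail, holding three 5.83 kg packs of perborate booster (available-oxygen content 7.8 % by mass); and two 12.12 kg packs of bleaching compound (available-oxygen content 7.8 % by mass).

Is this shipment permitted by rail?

Yes

Perborate booster: available-oxygen content 7.8 % by mass ≥ 4 % by mass → Category OX (Oxidizer).
Bleaching compound: available-oxygen content 7.8 % by mass ≥ 4 % by mass → Category OX (Oxidizer).
Category OX net quantity: (three 5.83 kg packs = 17.49 kg) + (two 12.12 kg packs = 24.24 kg) = 41.73 kg.
That is within the Category OX rail limit of 50 kg.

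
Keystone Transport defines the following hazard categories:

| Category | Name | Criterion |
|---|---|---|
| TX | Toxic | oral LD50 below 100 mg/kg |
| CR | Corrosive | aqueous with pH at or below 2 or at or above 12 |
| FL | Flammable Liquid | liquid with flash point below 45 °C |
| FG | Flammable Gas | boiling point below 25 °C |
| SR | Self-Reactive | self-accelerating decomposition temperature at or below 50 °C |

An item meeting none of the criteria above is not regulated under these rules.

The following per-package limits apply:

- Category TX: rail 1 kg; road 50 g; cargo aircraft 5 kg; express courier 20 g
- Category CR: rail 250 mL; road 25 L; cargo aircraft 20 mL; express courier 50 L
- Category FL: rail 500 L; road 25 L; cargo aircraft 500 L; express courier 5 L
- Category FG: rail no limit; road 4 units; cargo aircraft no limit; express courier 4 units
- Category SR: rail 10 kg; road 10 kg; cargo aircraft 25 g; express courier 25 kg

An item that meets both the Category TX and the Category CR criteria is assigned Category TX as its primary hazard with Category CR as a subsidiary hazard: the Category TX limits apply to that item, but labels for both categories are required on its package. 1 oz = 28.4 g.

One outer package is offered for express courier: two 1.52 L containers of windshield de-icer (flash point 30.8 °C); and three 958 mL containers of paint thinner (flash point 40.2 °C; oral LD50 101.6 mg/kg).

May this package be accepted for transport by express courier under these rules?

No

Flash point 30.8 °C meets the Category FL criterion (Flammable Liquid), so the windshield de-icer is Category FL.
With flash point 40.2 °C (< 45 °C), the paint thinner falls in Category FL.
Total Category FL: (two 1.52 L containers = 3.04 L) + (three 958 mL containers = 2.874 L) = 5.914 L.
That exceeds the Category FL express courier limit of 5 L.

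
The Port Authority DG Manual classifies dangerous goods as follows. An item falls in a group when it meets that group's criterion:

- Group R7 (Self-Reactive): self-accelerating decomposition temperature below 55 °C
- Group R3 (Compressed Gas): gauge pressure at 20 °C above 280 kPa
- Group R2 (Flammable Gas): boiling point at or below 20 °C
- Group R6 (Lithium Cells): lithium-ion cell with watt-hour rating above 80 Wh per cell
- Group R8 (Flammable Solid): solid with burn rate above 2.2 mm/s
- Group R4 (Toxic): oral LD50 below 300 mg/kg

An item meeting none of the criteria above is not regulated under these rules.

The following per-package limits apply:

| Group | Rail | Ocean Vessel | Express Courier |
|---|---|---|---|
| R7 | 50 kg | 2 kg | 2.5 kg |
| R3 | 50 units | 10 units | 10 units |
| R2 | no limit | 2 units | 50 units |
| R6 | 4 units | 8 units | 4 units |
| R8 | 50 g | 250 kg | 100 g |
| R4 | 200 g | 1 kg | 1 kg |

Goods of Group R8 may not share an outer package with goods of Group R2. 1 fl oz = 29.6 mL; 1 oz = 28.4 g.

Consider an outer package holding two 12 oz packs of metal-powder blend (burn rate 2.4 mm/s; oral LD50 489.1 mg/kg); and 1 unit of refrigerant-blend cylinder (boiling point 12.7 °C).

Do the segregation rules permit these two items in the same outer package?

No

Burn rate 2.4 mm/s meets the Group R8 criterion (Flammable Solid), so the metal-powder blend is Group R8.
With boiling point 12.7 °C (≤ 20 °C), the refrigerant-blend cylinder falls in Group R2.
Group R8 and Group R2 may not share an outer package.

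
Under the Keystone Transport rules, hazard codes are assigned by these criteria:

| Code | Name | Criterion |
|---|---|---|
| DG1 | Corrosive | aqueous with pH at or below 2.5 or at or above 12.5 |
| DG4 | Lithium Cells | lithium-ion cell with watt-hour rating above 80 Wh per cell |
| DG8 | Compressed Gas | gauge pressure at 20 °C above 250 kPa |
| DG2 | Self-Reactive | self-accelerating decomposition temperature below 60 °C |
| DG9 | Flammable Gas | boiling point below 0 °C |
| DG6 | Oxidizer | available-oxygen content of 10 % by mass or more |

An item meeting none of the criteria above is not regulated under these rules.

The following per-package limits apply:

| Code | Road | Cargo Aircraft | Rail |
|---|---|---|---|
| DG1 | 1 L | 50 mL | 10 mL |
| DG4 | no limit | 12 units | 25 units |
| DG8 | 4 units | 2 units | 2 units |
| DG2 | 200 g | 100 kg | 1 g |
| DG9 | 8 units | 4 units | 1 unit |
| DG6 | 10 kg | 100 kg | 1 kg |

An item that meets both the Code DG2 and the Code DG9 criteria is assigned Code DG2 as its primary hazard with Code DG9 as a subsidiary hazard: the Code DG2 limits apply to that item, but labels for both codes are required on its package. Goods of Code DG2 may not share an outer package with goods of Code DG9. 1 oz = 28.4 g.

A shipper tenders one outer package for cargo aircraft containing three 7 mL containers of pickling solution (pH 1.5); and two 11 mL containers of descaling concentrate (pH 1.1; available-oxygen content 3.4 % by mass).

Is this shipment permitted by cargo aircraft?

Yes

The pickling solution has pH 1.5, which is ≤ 2.5, so it is Code DG1 (Corrosive).
pH 1.1 meets the Code DG1 criterion (Corrosive), so the descaling concentrate is Code DG1.
Total Code DG1: (three 7 mL containers = 21 mL) + (two 11 mL containers = 22 mL) = 43 mL.
43 mL ≤ 50 mL (cargo aircraft limit, Code DG1) — within limit.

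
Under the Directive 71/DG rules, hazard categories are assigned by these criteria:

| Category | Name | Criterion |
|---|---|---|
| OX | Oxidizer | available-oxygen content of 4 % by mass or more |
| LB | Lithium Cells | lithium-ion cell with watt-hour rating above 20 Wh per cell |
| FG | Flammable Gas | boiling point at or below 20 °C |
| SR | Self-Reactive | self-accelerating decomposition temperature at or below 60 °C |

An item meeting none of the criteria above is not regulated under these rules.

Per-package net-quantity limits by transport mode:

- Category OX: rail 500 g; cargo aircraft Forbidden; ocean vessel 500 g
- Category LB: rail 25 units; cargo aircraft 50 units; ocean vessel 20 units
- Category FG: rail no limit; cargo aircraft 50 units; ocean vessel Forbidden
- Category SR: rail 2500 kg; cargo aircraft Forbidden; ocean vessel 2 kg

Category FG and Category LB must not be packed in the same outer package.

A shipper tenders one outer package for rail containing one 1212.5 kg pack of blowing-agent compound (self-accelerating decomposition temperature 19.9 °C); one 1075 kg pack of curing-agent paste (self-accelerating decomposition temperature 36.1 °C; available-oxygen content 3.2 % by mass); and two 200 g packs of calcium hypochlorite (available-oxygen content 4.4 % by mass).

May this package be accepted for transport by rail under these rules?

Yes

Blowing-agent compound: self-accelerating decomposition temperature 19.9 °C ≤ 60 °C → Category SR (Self-Reactive).
Self-accelerating decomposition temperature 36.1 °C meets the Category SR criterion (Self-Reactive), so the curing-agent paste is Category SR.
Available-oxygen content 4.4 % by mass meets the Category OX criterion (Oxidizer), so the calcium hypochlorite is Category OX.
Category SR net quantity: 1212.5 kg + 1075 kg = 2287.5 kg.
2287.5 kg is within the rail limit of 2500 kg for Category SR.
Category OX quantity: two 200 g packs = 400 g.
400 g is within the rail limit of 500 g for Category OX.
The segregation rule (Category FG with Category LB) does not apply to Category SR with Category OX.
Every hazard category is within its rail limit and no segregation rule is violated.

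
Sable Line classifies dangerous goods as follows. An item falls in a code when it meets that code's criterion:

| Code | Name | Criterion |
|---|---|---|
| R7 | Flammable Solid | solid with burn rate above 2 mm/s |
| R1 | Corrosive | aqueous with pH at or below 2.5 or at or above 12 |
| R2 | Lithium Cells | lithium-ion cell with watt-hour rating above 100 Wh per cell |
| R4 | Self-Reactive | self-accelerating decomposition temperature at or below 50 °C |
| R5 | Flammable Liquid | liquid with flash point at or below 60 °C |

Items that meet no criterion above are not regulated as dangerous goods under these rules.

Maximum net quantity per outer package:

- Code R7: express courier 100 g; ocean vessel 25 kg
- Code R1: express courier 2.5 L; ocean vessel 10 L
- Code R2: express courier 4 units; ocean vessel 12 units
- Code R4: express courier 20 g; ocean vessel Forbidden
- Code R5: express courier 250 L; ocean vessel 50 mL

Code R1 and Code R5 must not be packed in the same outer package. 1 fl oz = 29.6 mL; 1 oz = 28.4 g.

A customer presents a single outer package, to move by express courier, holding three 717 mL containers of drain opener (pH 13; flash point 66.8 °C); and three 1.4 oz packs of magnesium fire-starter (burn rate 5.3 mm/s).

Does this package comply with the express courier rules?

No

With pH 13 (≥ 12), the drain opener falls in Code R1.
The magnesium fire-starter has burn rate 5.3 mm/s, which is > 2 mm/s, so it is Code R7 (Flammable Solid).
Code R1 quantity: three 717 mL containers = 2.151 L.
2.151 L is within the express courier limit of 2.5 L for Code R1.
Code R7 quantity: three 1.4 oz packs = 119.28 g.
119.28 g > 100 g (express courier limit, Code R7) — over the limit.
The segregation rule (Code R1 with Code R5) does not apply to Code R1 with Code R7.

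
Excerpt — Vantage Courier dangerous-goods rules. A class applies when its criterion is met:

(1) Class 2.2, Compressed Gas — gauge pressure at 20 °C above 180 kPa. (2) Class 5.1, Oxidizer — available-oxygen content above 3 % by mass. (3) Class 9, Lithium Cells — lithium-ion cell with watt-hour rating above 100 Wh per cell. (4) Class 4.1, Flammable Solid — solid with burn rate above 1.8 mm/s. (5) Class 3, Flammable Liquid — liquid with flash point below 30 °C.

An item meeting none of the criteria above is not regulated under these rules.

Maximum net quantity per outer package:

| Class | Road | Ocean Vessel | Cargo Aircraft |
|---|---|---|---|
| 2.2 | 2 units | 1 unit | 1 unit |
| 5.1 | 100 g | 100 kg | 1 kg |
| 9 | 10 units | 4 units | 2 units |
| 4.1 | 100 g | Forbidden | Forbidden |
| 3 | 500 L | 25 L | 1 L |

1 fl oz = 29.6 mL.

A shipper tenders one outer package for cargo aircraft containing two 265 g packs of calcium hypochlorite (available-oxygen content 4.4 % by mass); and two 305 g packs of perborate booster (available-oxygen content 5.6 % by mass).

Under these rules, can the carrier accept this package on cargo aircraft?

Calcium hypochlorite: available-oxygen content 4.4 % by mass > 3 % by mass → Class 5.1 (Oxidizer).
Available-oxygen content 5.6 % by mass meets the Class 5.1 criterion (Oxidizer), so the perborate booster is Class 5.1.
Class 5.1 net quantity: (two 265 g packs = 530 g) + (two 305 g packs = 610 g) = 1.14 kg.
That exceeds the Class 5.1 cargo aircraft limit of 1 kg.

No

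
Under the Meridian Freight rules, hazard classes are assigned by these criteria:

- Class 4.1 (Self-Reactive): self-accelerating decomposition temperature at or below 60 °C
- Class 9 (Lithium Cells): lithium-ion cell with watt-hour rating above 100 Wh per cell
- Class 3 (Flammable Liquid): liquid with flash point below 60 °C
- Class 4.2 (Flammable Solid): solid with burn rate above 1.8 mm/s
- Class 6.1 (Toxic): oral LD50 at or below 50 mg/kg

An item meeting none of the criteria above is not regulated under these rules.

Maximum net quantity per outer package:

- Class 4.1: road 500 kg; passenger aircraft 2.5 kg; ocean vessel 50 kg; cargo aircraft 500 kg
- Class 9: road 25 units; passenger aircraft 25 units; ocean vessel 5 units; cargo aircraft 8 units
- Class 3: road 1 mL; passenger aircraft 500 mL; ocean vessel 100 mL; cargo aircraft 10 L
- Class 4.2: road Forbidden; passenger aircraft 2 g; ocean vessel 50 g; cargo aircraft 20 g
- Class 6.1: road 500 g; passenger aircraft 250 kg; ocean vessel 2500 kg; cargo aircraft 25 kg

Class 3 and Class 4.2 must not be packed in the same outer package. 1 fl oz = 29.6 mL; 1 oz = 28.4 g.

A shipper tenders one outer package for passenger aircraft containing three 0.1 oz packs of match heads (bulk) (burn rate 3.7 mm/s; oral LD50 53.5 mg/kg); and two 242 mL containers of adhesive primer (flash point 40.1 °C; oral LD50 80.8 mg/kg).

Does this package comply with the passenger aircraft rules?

No

The match heads (bulk) have burn rate 3.7 mm/s, which is > 1.8 mm/s, so they are Class 4.2 (Flammable Solid).
Flash point 40.1 °C meets the Class 3 criterion (Flammable Liquid), so the adhesive primer is Class 3.
Class 3 quantity: two 242 mL containers = 484 mL.
484 mL is within the passenger aircraft limit of 500 mL for Class 3.
Class 4.2 quantity: three 0.1 oz packs = 8.52 g.
8.52 g exceeds the passenger aircraft limit of 2 g for Class 4.2.
Class 3 and Class 4.2 may not share an outer package.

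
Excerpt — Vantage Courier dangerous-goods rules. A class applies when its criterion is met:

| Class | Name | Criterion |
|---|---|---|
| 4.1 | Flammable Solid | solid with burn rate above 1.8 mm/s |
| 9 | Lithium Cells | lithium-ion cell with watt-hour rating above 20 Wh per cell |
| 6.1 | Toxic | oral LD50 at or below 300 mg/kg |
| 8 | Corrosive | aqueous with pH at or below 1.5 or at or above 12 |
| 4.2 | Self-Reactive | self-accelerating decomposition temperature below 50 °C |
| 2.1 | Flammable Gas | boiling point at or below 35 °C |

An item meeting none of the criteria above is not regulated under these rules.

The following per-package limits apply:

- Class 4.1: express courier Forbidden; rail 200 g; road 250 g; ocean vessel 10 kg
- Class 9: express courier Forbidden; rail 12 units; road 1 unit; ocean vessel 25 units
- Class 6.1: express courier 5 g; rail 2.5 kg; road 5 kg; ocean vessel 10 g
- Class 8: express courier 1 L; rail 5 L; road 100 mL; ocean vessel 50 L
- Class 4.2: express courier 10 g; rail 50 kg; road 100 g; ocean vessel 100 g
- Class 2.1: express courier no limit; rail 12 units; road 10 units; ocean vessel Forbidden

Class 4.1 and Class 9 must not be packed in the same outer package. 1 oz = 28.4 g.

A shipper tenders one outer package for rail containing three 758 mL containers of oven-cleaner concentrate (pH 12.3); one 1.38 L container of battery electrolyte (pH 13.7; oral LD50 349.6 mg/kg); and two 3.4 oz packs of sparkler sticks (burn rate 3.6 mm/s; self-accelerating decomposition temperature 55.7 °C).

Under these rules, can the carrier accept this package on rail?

pH 12.3 meets the Class 8 criterion (Corrosive), so the oven-cleaner concentrate is Class 8.
With pH 13.7 (≥ 12), the battery electrolyte falls in Class 8.
Sparkler sticks: burn rate 3.6 mm/s > 1.8 mm/s → Class 4.1 (Flammable Solid).
Total Class 8: (three 758 mL containers = 2.274 L) + 1.38 L = 3.654 L.
3.654 L ≤ 5 L (rail limit, Class 8) — within limit.
Class 4.1 quantity: two 3.4 oz packs = 193.12 g.
193.12 g is within the rail limit of 200 g for Class 4.1.
The segregation rule (Class 4.1 with Class 9) does not apply to Class 8 with Class 4.1.
Every hazard class is within its rail limit and no segregation rule is violated.

Yes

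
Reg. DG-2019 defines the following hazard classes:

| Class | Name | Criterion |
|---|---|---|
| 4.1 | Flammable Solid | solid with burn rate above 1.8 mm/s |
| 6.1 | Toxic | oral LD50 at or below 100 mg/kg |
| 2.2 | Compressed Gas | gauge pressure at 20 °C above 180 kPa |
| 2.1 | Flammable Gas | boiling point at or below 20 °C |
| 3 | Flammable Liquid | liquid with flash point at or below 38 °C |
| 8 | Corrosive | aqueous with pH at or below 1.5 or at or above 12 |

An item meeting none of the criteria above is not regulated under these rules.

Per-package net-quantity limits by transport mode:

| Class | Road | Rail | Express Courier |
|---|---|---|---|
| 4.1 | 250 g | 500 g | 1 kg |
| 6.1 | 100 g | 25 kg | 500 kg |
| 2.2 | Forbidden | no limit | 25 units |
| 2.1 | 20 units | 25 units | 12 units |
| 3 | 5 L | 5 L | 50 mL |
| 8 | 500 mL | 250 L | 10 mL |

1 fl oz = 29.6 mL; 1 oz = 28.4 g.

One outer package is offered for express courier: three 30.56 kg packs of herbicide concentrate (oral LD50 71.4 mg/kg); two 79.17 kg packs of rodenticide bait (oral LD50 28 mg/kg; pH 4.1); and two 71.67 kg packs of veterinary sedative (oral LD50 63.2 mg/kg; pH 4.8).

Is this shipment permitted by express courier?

Yes

Herbicide concentrate: oral LD50 71.4 mg/kg ≤ 100 mg/kg → Class 6.1 (Toxic).
The rodenticide bait has oral LD50 28 mg/kg, which is ≤ 100 mg/kg, so it is Class 6.1 (Toxic).
Veterinary sedative: oral LD50 63.2 mg/kg ≤ 100 mg/kg → Class 6.1 (Toxic).
Total Class 6.1: (three 30.56 kg packs = 91.68 kg) + (two 79.17 kg packs = 158.34 kg) + (two 71.67 kg packs = 143.34 kg) = 393.36 kg.
That is within the Class 6.1 express courier limit of 500 kg.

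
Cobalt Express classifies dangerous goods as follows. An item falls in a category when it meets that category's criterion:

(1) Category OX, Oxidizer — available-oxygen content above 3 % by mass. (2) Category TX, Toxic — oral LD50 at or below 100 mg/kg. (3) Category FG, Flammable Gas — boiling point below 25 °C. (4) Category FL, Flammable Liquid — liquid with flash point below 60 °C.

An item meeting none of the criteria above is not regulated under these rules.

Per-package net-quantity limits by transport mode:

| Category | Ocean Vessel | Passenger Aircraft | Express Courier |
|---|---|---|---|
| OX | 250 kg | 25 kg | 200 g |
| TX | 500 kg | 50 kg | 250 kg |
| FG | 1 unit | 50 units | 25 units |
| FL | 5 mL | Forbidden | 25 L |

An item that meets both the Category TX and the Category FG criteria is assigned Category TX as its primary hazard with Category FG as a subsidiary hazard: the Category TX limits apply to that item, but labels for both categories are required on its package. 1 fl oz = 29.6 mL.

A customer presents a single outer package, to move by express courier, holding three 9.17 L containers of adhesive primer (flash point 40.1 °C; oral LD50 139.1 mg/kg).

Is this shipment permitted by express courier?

The adhesive primer has flash point 40.1 °C, which is < 60 °C, so it is Category FL (Flammable Liquid).
Category FL quantity: three 9.17 L containers = 27.51 L.
27.51 L > 25 L (express courier limit, Category FL) — over the limit.

No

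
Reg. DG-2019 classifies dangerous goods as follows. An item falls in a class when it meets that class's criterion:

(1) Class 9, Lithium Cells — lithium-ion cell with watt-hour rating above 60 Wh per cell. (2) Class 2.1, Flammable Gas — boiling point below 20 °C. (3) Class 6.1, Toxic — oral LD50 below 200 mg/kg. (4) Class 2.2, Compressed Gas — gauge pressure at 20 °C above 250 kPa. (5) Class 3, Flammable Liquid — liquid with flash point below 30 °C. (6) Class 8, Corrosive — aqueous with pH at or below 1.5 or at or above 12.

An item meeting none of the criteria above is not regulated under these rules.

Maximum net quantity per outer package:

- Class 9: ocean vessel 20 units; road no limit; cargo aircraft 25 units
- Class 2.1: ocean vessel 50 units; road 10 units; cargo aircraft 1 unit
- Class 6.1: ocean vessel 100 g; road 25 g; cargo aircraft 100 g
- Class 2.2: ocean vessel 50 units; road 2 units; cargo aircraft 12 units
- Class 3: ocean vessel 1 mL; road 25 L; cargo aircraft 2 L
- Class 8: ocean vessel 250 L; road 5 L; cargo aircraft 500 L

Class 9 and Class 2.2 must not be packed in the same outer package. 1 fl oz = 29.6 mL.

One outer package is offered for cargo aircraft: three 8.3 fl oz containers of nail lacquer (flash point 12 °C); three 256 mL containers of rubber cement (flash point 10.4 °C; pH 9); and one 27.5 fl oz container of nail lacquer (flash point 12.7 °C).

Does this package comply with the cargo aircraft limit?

No

Nail lacquer: flash point 12 °C < 30 °C → Class 3 (Flammable Liquid).
Rubber cement: flash point 10.4 °C < 30 °C → Class 3 (Flammable Liquid).
Nail lacquer: flash point 12.7 °C < 30 °C → Class 3 (Flammable Liquid).
Total Class 3: (three 8.3 fl oz containers = 737.04 mL) + (three 256 mL containers = 768 mL) + (one 27.5 fl oz container = 814 mL) = 2319.04 mL.
That exceeds the Class 3 cargo aircraft limit of 2 L.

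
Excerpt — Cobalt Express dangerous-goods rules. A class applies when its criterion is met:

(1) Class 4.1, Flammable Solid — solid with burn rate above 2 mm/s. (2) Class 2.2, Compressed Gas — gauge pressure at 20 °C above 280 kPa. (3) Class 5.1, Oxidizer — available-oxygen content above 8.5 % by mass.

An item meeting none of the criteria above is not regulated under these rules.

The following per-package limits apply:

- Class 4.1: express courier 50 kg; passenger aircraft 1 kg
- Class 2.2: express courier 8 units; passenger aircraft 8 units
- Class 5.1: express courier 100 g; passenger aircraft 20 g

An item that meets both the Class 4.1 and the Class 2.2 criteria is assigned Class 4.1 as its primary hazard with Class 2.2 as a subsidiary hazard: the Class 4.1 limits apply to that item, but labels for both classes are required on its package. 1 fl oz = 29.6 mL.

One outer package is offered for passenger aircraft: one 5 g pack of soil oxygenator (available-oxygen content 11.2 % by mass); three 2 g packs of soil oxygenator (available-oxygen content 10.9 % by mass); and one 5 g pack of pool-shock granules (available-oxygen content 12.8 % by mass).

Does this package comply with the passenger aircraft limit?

The soil oxygenator has available-oxygen content 11.2 % by mass, which is > 8.5 % by mass, so it is Class 5.1 (Oxidizer).
The soil oxygenator has available-oxygen content 10.9 % by mass, which is > 8.5 % by mass, so it is Class 5.1 (Oxidizer).
Available-oxygen content 12.8 % by mass meets the Class 5.1 criterion (Oxidizer), so the pool-shock granules are Class 5.1.
Total Class 5.1: 5 g + (three 2 g packs = 6 g) + 5 g = 16 g.
That is within the Class 5.1 passenger aircraft limit of 20 g.

Yes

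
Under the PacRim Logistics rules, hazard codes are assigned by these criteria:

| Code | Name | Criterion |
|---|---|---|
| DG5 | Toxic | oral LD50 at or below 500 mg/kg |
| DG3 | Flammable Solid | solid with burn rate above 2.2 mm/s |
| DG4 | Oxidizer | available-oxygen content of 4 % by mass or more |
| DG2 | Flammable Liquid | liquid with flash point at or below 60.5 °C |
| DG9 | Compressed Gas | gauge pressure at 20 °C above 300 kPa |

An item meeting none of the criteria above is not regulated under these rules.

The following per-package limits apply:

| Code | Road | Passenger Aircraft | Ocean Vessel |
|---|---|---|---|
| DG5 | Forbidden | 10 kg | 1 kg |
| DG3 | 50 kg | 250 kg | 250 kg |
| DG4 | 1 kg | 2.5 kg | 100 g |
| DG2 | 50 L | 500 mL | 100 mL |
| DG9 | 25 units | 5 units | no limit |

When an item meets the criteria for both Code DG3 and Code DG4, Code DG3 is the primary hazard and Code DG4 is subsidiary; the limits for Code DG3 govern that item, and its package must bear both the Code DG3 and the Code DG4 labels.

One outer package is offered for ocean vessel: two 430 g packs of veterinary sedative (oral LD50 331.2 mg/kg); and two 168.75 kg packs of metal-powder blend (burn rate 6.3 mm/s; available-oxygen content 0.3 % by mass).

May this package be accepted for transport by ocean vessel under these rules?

Oral LD50 331.2 mg/kg meets the Code DG5 criterion (Toxic), so the veterinary sedative is Code DG5.
With burn rate 6.3 mm/s (> 2.2 mm/s), the metal-powder blend falls in Code DG3.
Code DG3 quantity: two 168.75 kg packs = 337.5 kg.
337.5 kg exceeds the ocean vessel limit of 250 kg for Code DG3.
Code DG5 quantity: two 430 g packs = 860 g.
860 g ≤ 1 kg (ocean vessel limit, Code DG5) — within limit.

No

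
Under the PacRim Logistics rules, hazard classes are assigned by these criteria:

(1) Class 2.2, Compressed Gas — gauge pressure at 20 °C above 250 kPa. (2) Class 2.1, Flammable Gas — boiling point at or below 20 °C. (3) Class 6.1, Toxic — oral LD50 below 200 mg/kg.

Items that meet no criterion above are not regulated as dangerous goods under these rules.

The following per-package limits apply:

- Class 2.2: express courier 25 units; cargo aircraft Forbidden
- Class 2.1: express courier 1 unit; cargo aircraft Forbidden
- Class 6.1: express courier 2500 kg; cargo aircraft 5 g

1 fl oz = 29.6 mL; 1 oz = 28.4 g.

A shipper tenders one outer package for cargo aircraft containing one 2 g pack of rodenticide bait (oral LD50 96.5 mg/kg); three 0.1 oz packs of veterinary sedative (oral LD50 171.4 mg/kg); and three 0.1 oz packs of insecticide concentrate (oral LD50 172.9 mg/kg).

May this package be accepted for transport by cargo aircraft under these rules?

No

Rodenticide bait: oral LD50 96.5 mg/kg < 200 mg/kg → Class 6.1 (Toxic).
The veterinary sedative has oral LD50 171.4 mg/kg, which is < 200 mg/kg, so it is Class 6.1 (Toxic).
Insecticide concentrate: oral LD50 172.9 mg/kg < 200 mg/kg → Class 6.1 (Toxic).
Total Class 6.1: 2 g + (three 0.1 oz packs = 8.52 g) + (three 0.1 oz packs = 8.52 g) = 19.04 g.
That exceeds the Class 6.1 cargo aircraft limit of 5 g.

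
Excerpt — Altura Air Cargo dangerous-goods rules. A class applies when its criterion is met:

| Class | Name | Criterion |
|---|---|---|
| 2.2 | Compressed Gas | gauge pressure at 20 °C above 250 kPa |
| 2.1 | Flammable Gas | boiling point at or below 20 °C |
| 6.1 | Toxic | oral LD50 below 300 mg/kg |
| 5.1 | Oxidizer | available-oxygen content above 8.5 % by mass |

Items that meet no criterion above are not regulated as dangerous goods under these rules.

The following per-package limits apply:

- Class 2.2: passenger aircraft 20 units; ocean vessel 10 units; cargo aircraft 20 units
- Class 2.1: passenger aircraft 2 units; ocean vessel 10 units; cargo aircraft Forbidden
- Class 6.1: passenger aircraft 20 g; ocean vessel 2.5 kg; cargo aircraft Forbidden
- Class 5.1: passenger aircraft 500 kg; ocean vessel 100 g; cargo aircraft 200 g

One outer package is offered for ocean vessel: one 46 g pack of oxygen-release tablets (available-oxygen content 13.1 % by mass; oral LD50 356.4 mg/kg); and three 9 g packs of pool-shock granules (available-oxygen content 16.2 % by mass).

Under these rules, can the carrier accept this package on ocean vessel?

Yes

The oxygen-release tablets have available-oxygen content 13.1 % by mass, which is > 8.5 % by mass, so they are Class 5.1 (Oxidizer).
Available-oxygen content 16.2 % by mass meets the Class 5.1 criterion (Oxidizer), so the pool-shock granules are Class 5.1.
Total Class 5.1: 46 g + (three 9 g packs = 27 g) = 73 g.
That is within the Class 5.1 ocean vessel limit of 100 g.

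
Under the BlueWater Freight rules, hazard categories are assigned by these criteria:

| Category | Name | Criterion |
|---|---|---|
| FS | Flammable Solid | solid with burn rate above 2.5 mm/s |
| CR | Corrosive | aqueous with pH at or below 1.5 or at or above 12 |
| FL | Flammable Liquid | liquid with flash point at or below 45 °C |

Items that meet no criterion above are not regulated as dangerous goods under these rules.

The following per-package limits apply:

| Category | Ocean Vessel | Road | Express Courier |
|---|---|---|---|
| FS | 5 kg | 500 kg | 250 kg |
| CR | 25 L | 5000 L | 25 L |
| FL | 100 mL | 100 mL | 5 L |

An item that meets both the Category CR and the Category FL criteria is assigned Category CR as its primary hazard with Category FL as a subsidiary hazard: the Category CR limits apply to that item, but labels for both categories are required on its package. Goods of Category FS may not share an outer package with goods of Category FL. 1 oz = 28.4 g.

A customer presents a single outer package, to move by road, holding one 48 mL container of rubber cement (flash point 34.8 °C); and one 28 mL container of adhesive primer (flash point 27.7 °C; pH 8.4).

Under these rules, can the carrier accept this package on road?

Yes

The rubber cement has flash point 34.8 °C, which is ≤ 45 °C, so it is Category FL (Flammable Liquid).
The adhesive primer has flash point 27.7 °C, which is ≤ 45 °C, so it is Category FL (Flammable Liquid).
Total Category FL: 48 mL + 28 mL = 76 mL.
That is within the Category FL road limit of 100 mL.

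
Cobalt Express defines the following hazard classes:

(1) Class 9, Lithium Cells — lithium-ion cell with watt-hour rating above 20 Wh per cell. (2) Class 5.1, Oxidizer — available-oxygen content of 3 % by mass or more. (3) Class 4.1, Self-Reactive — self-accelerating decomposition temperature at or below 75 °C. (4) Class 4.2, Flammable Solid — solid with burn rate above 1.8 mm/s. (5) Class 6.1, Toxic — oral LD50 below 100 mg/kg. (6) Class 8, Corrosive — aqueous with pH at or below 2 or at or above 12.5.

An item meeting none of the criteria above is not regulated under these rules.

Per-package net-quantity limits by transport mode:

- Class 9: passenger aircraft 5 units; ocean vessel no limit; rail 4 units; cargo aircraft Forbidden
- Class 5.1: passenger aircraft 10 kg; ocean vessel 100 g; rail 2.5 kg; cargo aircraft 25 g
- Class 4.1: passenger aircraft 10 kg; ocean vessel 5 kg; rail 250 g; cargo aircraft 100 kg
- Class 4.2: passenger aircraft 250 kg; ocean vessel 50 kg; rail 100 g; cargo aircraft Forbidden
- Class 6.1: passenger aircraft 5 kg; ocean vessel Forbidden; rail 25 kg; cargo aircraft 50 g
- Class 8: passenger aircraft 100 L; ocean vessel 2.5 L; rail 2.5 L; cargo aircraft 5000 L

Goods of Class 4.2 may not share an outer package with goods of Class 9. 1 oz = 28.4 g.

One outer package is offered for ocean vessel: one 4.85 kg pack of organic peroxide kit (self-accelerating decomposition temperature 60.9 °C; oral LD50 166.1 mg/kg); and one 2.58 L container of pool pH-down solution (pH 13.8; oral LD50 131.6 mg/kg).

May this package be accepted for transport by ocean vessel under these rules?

Self-accelerating decomposition temperature 60.9 °C meets the Class 4.1 criterion (Self-Reactive), so the organic peroxide kit is Class 4.1.
Pool pH-down solution: pH 13.8 ≥ 12.5 → Class 8 (Corrosive).
Class 8 quantity: 2.58 L.
2.58 L exceeds the ocean vessel limit of 2.5 L for Class 8.
Class 4.1 quantity: 4.85 kg.
4.85 kg is within the ocean vessel limit of 5 kg for Class 4.1.
The segregation rule (Class 4.2 with Class 9) does not apply to Class 8 with Class 4.1.

No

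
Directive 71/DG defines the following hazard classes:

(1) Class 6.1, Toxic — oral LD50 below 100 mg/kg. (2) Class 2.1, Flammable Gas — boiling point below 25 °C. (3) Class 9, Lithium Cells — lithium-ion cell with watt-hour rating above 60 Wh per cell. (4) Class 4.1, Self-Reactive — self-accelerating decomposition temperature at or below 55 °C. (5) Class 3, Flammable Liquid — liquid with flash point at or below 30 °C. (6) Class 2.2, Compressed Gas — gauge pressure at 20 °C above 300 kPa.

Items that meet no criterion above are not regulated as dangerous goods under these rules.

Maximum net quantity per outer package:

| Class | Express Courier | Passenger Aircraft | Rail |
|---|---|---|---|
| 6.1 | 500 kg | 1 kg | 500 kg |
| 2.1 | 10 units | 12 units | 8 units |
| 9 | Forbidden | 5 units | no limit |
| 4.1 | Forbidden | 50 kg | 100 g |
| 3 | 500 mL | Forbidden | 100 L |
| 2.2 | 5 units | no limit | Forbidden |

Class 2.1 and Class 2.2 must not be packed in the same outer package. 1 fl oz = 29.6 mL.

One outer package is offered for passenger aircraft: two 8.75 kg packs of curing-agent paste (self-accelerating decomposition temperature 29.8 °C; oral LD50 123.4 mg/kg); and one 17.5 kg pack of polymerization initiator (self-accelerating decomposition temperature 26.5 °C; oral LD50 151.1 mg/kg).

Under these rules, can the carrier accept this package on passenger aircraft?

Yes

Self-accelerating decomposition temperature 29.8 °C meets the Class 4.1 criterion (Self-Reactive), so the curing-agent paste is Class 4.1.
With self-accelerating decomposition temperature 26.5 °C (≤ 55 °C), the polymerization initiator falls in Class 4.1.
Total Class 4.1: (two 8.75 kg packs = 17.5 kg) + 17.5 kg = 35 kg.
35 kg is within the passenger aircraft limit of 50 kg for Class 4.1.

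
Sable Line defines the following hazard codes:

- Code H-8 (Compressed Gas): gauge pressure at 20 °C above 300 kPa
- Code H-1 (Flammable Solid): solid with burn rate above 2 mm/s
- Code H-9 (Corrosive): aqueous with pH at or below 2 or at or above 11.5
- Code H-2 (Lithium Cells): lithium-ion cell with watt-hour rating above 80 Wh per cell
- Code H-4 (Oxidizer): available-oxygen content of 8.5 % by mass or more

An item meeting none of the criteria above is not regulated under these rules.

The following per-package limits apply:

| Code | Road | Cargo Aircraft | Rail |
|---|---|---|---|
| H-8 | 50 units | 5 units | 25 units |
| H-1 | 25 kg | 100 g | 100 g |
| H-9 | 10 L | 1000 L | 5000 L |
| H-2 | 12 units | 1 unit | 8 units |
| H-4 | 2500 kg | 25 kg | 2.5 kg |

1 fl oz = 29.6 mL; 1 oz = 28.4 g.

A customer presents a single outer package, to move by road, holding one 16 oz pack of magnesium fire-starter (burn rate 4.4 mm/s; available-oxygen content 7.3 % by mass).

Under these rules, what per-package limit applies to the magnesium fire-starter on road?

With burn rate 4.4 mm/s (> 2 mm/s), the magnesium fire-starter falls in Code H-1.
The road limit for Code H-1 is 25 kg.

25 kg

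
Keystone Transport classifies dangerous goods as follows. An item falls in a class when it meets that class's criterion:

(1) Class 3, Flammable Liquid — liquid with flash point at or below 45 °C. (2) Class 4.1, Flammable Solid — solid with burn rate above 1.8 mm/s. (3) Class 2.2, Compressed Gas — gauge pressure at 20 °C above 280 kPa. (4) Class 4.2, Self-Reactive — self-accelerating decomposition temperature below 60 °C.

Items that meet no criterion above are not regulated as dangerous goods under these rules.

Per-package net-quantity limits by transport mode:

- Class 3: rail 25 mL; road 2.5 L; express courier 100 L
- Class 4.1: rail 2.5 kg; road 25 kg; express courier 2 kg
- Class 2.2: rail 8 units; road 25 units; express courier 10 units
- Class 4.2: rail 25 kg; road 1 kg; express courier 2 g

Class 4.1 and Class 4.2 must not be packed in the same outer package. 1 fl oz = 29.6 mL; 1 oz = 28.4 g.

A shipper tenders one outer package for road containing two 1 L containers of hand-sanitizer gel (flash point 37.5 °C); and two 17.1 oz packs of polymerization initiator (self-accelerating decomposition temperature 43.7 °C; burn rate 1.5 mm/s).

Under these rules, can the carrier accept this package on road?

Yes

Flash point 37.5 °C meets the Class 3 criterion (Flammable Liquid), so the hand-sanitizer gel is Class 3.
The polymerization initiator has self-accelerating decomposition temperature 43.7 °C, which is < 60 °C, so it is Class 4.2 (Self-Reactive).
Class 4.2 quantity: two 17.1 oz packs = 971.28 g.
971.28 g ≤ 1 kg (road limit, Class 4.2) — within limit.
Class 3 quantity: two 1 L containers = 2 L.
2 L is within the road limit of 2.5 L for Class 3.
The segregation rule (Class 4.1 with Class 4.2) does not apply to Class 4.2 with Class 3.
Every hazard class is within its road limit and no segregation rule is violated.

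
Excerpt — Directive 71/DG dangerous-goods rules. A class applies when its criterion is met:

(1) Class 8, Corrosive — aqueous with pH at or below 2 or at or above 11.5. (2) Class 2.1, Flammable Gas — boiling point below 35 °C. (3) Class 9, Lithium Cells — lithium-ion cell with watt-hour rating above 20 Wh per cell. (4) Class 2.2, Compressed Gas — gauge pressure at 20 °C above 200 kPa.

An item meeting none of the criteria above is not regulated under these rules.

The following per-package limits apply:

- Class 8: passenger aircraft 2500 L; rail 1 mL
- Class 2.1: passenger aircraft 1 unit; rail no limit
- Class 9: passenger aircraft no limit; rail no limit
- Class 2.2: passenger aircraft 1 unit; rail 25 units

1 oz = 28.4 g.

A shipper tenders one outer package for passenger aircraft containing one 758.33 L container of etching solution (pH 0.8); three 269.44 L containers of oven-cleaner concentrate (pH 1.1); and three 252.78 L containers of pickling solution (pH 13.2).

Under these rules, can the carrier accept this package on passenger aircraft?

Yes

With pH 0.8 (≤ 2), the etching solution falls in Class 8.
The oven-cleaner concentrate has pH 1.1, which is ≤ 2, so it is Class 8 (Corrosive).
pH 13.2 meets the Class 8 criterion (Corrosive), so the pickling solution is Class 8.
Class 8 net quantity: 758.33 L + (three 269.44 L containers = 808.32 L) + (three 252.78 L containers = 758.34 L) = 2324.99 L.
2324.99 L ≤ 2500 L (passenger aircraft limit, Class 8) — within limit.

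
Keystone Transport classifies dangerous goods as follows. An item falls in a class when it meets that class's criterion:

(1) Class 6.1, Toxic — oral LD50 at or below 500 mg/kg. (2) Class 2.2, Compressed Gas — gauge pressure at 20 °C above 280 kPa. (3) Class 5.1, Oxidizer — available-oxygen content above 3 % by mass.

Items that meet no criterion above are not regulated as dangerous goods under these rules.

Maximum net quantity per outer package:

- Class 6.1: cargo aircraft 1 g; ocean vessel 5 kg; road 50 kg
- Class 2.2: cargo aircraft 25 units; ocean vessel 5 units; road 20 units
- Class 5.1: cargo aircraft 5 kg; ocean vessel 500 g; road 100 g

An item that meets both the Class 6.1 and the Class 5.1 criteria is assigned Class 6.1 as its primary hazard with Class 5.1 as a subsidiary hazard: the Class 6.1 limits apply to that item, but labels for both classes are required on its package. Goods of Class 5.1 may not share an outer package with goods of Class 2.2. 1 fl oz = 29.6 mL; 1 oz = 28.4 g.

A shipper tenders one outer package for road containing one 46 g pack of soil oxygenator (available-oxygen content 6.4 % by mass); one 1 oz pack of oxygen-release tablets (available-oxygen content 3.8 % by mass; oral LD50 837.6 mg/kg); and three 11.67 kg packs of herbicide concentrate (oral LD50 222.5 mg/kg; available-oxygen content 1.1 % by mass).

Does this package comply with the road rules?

Available-oxygen content 6.4 % by mass meets the Class 5.1 criterion (Oxidizer), so the soil oxygenator is Class 5.1.
With available-oxygen content 3.8 % by mass (> 3 % by mass), the oxygen-release tablets fall in Class 5.1.
With oral LD50 222.5 mg/kg (≤ 500 mg/kg), the herbicide concentrate falls in Class 6.1.
Total Class 5.1: 46 g + (one 1 oz pack = 28.4 g) = 74.4 g.
74.4 g ≤ 100 g (road limit, Class 5.1) — within limit.
Class 6.1 quantity: three 11.67 kg packs = 35.01 kg.
35.01 kg ≤ 50 kg (road limit, Class 6.1) — within limit.
The segregation rule (Class 5.1 with Class 2.2) does not apply to Class 5.1 with Class 6.1.
Every hazard class is within its road limit and no segregation rule is violated.

Yes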